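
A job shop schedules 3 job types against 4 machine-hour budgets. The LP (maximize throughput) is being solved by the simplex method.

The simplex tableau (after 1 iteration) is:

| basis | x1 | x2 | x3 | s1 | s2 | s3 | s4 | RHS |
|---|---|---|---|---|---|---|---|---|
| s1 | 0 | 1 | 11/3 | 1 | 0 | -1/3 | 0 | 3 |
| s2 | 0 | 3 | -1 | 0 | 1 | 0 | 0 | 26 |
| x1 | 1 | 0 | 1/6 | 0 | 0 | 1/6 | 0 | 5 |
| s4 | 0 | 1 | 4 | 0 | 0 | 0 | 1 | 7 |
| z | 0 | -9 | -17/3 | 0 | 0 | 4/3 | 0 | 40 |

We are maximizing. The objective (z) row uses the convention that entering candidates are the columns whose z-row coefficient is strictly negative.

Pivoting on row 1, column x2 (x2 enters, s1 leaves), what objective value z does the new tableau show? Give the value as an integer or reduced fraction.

67

Minimum ratio for x2: 3/1 = 3.
z changes by −(z-row coeff of x2)·ratio = −(-9)·3 = 27.
New z = 40 + 27 = 67.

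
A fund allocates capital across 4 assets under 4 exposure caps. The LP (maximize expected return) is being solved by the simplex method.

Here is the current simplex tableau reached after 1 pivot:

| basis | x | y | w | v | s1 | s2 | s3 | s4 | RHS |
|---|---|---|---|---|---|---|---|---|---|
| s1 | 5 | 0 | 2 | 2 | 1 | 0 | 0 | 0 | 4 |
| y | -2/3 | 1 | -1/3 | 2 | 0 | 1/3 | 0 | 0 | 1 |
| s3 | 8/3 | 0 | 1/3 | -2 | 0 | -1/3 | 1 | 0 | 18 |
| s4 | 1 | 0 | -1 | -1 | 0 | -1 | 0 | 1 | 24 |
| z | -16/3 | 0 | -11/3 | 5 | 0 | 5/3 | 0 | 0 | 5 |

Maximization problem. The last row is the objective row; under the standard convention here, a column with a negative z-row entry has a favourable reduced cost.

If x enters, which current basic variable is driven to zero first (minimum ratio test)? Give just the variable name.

Ratios: row 1 (s1): 4/5 = 4/5; row 2 (y): entry -2/3 ≤ 0, skip; row 3 (s3): 18/(8/3) = 27/4; row 4 (s4): 24/1 = 24.
Minimum ratio 4/5 is in the s1 row, so s1 leaves.

s1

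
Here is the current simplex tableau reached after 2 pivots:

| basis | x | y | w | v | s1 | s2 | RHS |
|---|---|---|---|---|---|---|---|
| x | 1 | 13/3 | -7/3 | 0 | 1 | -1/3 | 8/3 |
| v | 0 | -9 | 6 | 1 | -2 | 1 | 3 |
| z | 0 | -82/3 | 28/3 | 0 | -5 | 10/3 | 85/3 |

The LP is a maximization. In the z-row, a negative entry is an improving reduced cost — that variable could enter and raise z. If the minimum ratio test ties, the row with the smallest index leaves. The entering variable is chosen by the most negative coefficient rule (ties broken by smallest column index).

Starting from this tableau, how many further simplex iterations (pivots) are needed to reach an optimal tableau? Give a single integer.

pivot: y in, x out → z = 587/13
pivot: w in, v out → z = 85
No improving column remains; optimal.

2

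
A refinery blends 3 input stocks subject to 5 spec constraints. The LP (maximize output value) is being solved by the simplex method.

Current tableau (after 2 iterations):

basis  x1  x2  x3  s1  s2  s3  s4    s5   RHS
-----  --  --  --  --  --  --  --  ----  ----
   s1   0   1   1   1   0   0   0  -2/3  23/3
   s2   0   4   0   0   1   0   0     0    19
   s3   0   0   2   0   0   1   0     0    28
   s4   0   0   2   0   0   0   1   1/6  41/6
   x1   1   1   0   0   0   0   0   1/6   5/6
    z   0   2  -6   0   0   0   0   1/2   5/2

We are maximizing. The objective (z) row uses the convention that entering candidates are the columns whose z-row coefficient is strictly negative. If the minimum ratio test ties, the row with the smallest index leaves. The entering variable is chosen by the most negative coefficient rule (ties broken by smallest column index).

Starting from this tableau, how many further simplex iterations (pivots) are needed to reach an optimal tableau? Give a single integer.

1

pivot: x3 in, s4 out → z = 23
No improving column remains; optimal.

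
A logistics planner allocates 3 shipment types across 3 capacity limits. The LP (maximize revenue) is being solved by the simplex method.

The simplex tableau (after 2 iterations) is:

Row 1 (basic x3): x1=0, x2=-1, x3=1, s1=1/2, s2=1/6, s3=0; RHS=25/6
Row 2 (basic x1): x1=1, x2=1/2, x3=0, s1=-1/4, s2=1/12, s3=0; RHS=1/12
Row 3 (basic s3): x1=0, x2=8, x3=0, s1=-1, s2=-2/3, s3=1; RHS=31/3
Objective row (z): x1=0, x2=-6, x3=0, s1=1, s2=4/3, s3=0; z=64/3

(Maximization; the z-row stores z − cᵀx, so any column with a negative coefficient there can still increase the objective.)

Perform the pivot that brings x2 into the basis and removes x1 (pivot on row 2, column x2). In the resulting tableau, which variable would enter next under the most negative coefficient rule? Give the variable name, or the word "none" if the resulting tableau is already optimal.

Pivot element 1/2. New z-row = old z-row − (-6)·(row 2/(1/2)).
Updated z-row coefficients: x1: 12, x2: 0, x3: 0, s1: -2, s2: 7/3, s3: 0.
The most negative is -2 in column s1, so s1 would enter next.

s1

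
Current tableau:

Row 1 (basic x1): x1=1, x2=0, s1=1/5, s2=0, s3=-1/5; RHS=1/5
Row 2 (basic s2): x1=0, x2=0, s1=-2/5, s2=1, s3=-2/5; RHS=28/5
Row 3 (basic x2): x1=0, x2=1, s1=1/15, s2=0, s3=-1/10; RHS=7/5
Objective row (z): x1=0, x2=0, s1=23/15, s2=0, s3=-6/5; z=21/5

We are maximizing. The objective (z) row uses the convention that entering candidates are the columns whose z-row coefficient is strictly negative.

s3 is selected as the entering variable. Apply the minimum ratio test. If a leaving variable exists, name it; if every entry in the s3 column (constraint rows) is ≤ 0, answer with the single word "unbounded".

unbounded

s3-column entries: row 1: -1/5, row 2: -2/5, row 3: -1/10. All ≤ 0, so s3 can increase without bound; the LP is unbounded in this direction.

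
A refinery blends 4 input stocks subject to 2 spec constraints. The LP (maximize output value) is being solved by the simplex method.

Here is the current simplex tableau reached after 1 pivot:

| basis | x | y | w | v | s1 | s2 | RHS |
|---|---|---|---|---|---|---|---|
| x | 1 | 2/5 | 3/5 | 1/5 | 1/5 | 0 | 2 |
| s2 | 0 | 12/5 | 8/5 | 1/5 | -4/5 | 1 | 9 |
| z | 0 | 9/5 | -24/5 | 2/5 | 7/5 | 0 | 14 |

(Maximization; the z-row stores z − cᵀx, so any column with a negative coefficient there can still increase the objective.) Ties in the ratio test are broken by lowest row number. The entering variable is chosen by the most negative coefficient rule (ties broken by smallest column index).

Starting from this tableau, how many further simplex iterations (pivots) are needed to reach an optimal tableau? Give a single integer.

pivot: w in, x out → z = 30
No improving column remains; optimal.

1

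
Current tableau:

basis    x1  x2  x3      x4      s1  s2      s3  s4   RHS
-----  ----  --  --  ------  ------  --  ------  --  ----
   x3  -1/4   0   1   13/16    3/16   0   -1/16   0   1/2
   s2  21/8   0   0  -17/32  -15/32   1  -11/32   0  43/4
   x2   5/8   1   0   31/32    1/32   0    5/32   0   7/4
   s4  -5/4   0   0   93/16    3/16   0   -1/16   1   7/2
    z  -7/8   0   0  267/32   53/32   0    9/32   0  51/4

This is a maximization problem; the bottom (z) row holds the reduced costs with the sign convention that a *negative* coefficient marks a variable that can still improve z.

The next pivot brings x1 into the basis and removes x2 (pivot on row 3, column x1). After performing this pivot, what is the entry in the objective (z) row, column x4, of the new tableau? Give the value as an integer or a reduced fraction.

97/10

Pivot element is row 3, column x1: 5/8.
Normalize row 3: new (row 3, x4) = (31/32)/(5/8) = 31/20.
z-row ← z-row − (-7/8)·(new row 3): 267/32 − (-7/8)·(31/20) = 97/10.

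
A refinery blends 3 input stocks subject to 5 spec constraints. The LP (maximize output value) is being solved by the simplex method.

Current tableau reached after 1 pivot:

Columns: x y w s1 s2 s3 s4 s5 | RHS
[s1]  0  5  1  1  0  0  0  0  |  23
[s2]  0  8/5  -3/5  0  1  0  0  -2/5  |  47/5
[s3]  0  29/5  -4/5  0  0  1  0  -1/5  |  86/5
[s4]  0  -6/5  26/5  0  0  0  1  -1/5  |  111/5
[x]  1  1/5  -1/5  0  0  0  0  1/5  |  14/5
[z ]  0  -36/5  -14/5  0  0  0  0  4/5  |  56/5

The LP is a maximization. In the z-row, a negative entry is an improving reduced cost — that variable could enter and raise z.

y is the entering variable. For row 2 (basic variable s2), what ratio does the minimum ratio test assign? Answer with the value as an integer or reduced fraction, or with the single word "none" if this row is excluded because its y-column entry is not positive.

Ratio = RHS / (y entry) = (47/5) / (8/5) = 47/8.

47/8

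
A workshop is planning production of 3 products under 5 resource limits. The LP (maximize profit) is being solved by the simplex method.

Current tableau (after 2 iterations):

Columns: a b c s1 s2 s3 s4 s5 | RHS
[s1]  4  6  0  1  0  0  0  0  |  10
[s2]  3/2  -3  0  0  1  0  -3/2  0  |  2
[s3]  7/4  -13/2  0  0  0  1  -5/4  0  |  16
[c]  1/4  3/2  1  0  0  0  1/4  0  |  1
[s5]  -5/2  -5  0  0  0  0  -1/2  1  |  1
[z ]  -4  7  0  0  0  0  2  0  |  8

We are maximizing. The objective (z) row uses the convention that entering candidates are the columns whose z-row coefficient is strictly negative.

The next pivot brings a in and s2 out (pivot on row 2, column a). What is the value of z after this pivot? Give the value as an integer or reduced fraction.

Minimum ratio for a: 2/(3/2) = 4/3.
z changes by −(z-row coeff of a)·ratio = −(-4)·(4/3) = 16/3.
New z = 8 + (16/3) = 40/3.

40/3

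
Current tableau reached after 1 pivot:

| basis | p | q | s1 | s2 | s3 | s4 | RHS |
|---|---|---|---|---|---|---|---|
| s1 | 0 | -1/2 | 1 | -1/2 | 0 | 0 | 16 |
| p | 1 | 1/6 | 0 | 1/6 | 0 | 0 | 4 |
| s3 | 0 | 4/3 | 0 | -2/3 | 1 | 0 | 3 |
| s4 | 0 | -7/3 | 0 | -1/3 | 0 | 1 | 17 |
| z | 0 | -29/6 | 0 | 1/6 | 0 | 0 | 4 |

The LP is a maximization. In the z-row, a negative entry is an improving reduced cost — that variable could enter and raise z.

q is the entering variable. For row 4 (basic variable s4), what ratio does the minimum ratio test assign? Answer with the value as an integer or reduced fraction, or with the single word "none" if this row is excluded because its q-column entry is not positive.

The q entry in row 4 is -7/3 ≤ 0, so this row gives no ratio.

none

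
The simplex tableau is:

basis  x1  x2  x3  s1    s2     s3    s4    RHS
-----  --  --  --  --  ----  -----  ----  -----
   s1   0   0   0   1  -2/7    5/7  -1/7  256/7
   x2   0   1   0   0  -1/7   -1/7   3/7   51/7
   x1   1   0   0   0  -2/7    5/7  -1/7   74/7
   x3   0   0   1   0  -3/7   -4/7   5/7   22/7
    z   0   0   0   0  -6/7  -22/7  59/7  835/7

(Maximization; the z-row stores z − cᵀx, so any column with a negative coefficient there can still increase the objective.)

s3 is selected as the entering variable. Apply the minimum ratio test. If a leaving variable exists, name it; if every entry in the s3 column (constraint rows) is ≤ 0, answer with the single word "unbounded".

Ratios: row 1 (s1): (256/7)/(5/7) = 256/5; row 2 (x2): entry -1/7 ≤ 0, skip; row 3 (x1): (74/7)/(5/7) = 74/5; row 4 (x3): entry -4/7 ≤ 0, skip.
Minimum ratio is in the x1 row, so x1 leaves.

x1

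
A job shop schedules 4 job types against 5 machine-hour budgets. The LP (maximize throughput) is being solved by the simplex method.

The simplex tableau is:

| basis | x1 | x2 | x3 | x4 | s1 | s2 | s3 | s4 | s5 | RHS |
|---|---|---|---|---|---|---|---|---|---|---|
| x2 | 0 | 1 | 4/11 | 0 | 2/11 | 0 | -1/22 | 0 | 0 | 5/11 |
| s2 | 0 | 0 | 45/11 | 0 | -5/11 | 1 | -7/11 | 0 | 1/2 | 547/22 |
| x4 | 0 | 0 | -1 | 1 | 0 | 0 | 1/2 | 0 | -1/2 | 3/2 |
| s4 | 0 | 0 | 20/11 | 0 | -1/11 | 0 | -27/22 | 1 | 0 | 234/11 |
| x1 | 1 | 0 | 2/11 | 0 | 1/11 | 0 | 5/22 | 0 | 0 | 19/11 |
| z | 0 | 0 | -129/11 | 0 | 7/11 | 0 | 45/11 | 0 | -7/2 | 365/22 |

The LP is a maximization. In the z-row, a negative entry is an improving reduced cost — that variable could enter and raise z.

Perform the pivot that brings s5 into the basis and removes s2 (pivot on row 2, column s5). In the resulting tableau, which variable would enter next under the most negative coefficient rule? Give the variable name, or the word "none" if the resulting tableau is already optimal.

s1

Pivot element 1/2. New z-row = old z-row − (-7/2)·(row 2/(1/2)).
Updated z-row coefficients: x1: 0, x2: 0, x3: 186/11, x4: 0, s1: -28/11, s2: 7, s3: -4/11, s4: 0, s5: 0.
The most negative is -28/11 in column s1, so s1 would enter next.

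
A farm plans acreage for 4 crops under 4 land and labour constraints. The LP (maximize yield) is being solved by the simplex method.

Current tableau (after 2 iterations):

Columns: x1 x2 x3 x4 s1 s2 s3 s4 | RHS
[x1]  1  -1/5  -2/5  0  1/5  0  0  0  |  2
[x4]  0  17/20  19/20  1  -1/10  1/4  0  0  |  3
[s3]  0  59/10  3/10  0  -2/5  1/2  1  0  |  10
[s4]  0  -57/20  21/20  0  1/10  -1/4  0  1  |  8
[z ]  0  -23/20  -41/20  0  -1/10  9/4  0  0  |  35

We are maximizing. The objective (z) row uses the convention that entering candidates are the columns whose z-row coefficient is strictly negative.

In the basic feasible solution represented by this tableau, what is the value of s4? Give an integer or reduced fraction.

s4 is basic (row 4); its value is the RHS of that row: 8.

8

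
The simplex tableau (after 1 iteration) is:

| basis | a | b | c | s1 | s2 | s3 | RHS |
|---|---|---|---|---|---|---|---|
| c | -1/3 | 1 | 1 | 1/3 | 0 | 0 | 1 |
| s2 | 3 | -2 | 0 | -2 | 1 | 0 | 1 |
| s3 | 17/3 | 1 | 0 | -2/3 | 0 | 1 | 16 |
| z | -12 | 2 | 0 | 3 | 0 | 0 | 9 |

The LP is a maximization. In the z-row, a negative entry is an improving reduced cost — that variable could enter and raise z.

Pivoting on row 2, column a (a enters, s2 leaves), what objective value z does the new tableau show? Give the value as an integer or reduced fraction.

13

Minimum ratio for a: 1/3 = 1/3.
z changes by −(z-row coeff of a)·ratio = −(-12)·(1/3) = 4.
New z = 9 + 4 = 13.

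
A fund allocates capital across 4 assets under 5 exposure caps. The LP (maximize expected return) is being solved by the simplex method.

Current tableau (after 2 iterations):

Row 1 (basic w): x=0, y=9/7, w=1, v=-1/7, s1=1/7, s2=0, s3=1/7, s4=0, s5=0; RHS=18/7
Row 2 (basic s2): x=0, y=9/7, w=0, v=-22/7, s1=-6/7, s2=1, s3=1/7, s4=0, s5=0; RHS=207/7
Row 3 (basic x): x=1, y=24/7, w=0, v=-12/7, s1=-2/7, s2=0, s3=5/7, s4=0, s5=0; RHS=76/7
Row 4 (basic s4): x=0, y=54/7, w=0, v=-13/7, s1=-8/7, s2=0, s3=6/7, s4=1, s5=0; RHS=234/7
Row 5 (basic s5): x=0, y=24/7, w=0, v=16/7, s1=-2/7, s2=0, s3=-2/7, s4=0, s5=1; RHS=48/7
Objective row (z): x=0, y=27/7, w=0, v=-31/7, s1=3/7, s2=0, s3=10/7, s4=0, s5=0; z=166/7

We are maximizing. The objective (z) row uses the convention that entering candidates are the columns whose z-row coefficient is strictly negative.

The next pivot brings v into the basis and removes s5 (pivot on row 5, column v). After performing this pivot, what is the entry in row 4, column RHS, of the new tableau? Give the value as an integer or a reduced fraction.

Pivot element is row 5, column v: 16/7.
Normalize row 5: new (row 5, RHS) = (48/7)/(16/7) = 3.
row 4 ← row 4 − (-13/7)·(new row 5): 234/7 − (-13/7)·3 = 39.

39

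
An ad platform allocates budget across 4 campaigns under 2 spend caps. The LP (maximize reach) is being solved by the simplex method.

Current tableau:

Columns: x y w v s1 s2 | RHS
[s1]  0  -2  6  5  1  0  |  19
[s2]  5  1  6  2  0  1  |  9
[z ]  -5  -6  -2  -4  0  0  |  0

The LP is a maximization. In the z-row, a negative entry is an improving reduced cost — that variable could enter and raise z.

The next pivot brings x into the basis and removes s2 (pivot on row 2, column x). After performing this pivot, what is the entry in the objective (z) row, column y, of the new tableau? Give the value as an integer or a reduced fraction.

Pivot element is row 2, column x: 5.
Normalize row 2: new (row 2, y) = 1/5 = 1/5.
z-row ← z-row − (-5)·(new row 2): -6 − (-5)·(1/5) = -5.

-5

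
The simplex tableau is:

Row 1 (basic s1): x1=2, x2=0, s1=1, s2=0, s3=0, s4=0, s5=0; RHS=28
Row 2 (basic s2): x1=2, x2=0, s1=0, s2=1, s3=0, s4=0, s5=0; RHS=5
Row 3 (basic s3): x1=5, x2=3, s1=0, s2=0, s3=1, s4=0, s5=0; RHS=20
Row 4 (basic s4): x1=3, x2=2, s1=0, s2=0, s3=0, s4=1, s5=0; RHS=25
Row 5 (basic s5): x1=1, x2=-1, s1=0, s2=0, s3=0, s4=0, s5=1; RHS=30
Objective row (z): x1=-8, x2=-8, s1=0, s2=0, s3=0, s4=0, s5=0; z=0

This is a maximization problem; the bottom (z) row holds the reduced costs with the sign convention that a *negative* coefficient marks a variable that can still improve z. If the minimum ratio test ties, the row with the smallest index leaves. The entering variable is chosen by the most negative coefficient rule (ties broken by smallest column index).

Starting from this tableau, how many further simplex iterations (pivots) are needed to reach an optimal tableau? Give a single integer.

3

pivot: x1 in, s2 out → z = 20
pivot: x2 in, s3 out → z = 40
pivot: s2 in, x1 out → z = 160/3
No improving column remains; optimal.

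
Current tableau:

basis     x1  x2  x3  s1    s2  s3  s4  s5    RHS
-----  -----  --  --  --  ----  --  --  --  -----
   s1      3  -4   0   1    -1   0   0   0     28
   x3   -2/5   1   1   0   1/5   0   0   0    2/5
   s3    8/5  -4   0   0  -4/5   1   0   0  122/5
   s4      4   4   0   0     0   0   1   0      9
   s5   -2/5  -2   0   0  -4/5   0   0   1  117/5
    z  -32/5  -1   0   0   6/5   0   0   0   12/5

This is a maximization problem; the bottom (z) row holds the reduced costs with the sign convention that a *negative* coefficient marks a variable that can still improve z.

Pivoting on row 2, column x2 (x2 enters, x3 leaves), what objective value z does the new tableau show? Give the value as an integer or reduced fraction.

Minimum ratio for x2: (2/5)/1 = 2/5.
z changes by −(z-row coeff of x2)·ratio = −(-1)·(2/5) = 2/5.
New z = 12/5 + (2/5) = 14/5.

14/5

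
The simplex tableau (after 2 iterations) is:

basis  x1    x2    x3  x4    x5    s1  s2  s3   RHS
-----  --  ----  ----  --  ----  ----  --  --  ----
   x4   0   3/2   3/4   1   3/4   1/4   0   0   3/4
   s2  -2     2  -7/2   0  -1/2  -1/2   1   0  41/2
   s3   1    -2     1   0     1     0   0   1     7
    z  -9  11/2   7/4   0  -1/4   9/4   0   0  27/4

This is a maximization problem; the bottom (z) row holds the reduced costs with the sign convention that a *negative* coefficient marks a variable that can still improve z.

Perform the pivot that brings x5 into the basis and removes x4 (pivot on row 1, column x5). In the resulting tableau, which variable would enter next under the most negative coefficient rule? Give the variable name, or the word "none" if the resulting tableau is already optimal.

Pivot element 3/4. New z-row = old z-row − (-1/4)·(row 1/(3/4)).
Updated z-row coefficients: x1: -9, x2: 6, x3: 2, x4: 1/3, x5: 0, s1: 7/3, s2: 0, s3: 0.
The most negative is -9 in column x1, so x1 would enter next.

x1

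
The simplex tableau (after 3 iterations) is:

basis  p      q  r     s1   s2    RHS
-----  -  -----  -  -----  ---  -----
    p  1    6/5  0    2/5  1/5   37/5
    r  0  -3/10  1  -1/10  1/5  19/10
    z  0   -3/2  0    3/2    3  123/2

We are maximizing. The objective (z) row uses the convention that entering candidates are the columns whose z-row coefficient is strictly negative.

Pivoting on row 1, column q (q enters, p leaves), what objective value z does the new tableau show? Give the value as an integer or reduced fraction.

Minimum ratio for q: (37/5)/(6/5) = 37/6.
z changes by −(z-row coeff of q)·ratio = −(-3/2)·(37/6) = 37/4.
New z = 123/2 + (37/4) = 283/4.

283/4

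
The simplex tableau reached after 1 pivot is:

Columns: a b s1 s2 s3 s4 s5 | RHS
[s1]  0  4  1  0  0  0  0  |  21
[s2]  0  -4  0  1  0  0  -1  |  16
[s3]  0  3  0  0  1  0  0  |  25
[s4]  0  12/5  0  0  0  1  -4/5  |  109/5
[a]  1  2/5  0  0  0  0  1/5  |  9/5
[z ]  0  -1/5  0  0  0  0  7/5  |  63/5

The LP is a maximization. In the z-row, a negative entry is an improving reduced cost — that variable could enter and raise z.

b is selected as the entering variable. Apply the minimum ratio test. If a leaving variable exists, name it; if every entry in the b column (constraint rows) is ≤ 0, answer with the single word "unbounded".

a

Ratios: row 1 (s1): 21/4 = 21/4; row 2 (s2): entry -4 ≤ 0, skip; row 3 (s3): 25/3 = 25/3; row 4 (s4): (109/5)/(12/5) = 109/12; row 5 (a): (9/5)/(2/5) = 9/2.
Minimum ratio is in the a row, so a leaves.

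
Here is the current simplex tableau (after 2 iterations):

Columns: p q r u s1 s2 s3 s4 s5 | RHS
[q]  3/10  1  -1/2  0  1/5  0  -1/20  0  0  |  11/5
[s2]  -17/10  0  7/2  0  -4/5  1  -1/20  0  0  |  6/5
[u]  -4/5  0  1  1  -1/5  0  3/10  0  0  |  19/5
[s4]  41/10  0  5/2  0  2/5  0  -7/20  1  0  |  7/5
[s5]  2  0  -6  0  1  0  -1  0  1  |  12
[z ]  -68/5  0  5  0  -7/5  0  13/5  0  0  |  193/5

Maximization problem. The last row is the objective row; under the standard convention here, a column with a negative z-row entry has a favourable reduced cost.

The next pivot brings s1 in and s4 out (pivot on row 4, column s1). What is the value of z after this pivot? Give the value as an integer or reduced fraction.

Minimum ratio for s1: (7/5)/(2/5) = 7/2.
z changes by −(z-row coeff of s1)·ratio = −(-7/5)·(7/2) = 49/10.
New z = 193/5 + (49/10) = 87/2.

87/2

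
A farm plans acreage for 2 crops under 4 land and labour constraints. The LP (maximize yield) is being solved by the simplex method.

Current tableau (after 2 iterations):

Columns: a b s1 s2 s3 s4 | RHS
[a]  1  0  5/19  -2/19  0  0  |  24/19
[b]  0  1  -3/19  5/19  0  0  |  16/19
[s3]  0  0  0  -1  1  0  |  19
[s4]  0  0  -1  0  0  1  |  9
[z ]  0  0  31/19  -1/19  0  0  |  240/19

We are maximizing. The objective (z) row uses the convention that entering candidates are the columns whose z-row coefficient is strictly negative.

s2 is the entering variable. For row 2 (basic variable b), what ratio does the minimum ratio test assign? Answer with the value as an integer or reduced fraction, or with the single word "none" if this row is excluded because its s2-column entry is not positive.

16/5

Ratio = RHS / (s2 entry) = (16/19) / (5/19) = 16/5.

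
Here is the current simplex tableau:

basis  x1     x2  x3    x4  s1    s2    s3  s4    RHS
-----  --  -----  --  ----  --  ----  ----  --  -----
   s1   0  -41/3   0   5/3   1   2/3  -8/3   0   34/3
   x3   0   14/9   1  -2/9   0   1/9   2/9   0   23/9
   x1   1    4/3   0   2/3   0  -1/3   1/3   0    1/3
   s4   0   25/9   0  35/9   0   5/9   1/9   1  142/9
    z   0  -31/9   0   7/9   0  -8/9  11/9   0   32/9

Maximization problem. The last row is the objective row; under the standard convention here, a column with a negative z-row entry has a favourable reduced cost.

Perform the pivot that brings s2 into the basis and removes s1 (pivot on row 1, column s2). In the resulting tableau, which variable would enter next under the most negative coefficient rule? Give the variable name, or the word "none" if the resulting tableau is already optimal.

Pivot element 2/3. New z-row = old z-row − (-8/9)·(row 1/(2/3)).
Updated z-row coefficients: x1: 0, x2: -65/3, x3: 0, x4: 3, s1: 4/3, s2: 0, s3: -7/3, s4: 0.
The most negative is -65/3 in column x2, so x2 would enter next.

x2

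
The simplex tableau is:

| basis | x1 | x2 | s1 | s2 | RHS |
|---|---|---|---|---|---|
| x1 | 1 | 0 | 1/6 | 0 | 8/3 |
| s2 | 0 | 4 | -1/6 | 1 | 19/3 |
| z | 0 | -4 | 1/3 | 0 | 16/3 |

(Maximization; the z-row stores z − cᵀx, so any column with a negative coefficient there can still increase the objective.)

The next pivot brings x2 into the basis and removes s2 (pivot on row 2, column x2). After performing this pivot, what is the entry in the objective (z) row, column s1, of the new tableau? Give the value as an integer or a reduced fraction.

1/6

Pivot element is row 2, column x2: 4.
Normalize row 2: new (row 2, s1) = (-1/6)/4 = -1/24.
z-row ← z-row − (-4)·(new row 2): 1/3 − (-4)·(-1/24) = 1/6.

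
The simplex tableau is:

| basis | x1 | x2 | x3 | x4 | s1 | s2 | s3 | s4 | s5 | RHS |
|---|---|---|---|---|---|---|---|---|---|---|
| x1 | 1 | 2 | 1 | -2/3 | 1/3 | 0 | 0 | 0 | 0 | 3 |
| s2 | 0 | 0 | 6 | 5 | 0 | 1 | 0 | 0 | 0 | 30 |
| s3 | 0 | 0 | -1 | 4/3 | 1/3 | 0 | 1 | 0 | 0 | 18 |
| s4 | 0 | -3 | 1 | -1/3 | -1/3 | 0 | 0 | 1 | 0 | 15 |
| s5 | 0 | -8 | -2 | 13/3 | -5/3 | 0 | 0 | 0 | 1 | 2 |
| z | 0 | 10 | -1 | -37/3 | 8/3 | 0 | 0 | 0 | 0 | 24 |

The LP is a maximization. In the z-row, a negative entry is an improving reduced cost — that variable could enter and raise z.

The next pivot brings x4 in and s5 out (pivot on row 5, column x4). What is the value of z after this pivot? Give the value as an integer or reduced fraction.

Minimum ratio for x4: 2/(13/3) = 6/13.
z changes by −(z-row coeff of x4)·ratio = −(-37/3)·(6/13) = 74/13.
New z = 24 + (74/13) = 386/13.

386/13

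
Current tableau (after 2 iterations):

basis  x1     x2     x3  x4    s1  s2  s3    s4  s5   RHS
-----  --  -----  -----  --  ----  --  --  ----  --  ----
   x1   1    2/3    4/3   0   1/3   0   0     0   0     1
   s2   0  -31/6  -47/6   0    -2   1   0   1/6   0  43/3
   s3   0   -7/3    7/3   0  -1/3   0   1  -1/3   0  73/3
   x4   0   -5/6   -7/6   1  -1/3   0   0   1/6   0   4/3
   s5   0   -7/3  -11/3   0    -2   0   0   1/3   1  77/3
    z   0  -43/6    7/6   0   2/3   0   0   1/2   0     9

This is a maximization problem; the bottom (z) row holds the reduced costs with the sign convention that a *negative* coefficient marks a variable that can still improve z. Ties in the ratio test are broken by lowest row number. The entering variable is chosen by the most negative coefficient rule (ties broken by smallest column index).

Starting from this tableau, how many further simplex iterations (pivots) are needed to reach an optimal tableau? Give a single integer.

1

pivot: x2 in, x1 out → z = 79/4
No improving column remains; optimal.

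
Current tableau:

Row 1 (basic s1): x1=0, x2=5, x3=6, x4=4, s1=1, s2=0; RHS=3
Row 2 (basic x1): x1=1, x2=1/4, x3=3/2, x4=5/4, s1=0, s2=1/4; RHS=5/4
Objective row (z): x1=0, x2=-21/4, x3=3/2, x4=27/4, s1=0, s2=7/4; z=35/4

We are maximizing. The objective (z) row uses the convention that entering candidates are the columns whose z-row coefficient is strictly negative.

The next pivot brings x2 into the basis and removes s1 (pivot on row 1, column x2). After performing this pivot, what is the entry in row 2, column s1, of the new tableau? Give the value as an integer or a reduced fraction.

Pivot element is row 1, column x2: 5.
Normalize row 1: new (row 1, s1) = 1/5 = 1/5.
row 2 ← row 2 − (1/4)·(new row 1): 0 − (1/4)·(1/5) = -1/20.

-1/20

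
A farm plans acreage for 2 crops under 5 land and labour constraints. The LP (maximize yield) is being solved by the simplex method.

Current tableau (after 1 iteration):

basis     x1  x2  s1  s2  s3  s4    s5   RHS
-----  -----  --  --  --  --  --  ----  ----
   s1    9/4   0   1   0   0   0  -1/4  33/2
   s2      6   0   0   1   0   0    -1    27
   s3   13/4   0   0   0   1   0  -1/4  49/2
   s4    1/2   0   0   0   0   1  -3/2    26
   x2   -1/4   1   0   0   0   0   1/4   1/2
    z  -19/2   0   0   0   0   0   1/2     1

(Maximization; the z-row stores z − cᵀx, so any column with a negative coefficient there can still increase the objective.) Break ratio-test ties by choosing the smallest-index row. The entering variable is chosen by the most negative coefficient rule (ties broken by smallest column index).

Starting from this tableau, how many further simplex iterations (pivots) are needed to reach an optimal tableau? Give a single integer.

2

pivot: x1 in, s2 out → z = 175/4
pivot: s5 in, x2 out → z = 261/5
No improving column remains; optimal.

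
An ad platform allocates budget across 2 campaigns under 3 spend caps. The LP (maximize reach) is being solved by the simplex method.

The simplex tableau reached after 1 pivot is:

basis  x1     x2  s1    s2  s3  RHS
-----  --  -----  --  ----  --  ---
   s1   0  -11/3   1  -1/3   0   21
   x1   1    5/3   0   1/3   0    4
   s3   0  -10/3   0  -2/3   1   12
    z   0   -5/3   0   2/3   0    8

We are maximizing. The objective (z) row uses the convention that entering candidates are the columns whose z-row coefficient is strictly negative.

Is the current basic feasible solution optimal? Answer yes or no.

no

Column x2 has objective-row coefficient -5/3, which is negative; an improving pivot exists, so not yet optimal.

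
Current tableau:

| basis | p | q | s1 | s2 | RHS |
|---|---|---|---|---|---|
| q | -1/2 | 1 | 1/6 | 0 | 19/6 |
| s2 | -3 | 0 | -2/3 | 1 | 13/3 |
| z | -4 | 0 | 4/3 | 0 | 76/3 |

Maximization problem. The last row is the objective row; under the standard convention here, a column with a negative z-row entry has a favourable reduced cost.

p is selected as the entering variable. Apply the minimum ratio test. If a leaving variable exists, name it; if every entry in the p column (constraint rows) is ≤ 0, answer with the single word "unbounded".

unbounded

p-column entries: row 1: -1/2, row 2: -3. All ≤ 0, so p can increase without bound; the LP is unbounded in this direction.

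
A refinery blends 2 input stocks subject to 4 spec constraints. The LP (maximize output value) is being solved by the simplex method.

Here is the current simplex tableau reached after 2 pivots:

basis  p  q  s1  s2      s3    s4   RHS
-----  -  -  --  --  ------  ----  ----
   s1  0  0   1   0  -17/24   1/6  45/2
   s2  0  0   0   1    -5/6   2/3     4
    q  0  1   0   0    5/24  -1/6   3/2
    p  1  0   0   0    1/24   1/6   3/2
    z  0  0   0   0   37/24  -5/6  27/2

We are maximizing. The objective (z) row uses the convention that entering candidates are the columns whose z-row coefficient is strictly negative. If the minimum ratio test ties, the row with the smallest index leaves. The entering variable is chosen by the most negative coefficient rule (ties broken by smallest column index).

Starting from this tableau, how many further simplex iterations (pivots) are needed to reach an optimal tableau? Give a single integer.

1

pivot: s4 in, s2 out → z = 37/2
No improving column remains; optimal.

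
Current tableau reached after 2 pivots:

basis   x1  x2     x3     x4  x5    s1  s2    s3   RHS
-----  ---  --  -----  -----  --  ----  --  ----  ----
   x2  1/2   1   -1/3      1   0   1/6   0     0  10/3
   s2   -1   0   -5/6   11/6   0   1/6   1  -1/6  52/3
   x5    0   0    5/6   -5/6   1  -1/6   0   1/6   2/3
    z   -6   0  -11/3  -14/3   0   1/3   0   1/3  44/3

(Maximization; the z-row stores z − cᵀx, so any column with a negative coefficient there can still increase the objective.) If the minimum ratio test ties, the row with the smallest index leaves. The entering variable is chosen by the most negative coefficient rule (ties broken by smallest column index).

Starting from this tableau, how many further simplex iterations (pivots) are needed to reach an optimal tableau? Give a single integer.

3

pivot: x1 in, x2 out → z = 164/3
pivot: x3 in, x5 out → z = 304/5
pivot: x4 in, x1 out → z = 313/5
No improving column remains; optimal.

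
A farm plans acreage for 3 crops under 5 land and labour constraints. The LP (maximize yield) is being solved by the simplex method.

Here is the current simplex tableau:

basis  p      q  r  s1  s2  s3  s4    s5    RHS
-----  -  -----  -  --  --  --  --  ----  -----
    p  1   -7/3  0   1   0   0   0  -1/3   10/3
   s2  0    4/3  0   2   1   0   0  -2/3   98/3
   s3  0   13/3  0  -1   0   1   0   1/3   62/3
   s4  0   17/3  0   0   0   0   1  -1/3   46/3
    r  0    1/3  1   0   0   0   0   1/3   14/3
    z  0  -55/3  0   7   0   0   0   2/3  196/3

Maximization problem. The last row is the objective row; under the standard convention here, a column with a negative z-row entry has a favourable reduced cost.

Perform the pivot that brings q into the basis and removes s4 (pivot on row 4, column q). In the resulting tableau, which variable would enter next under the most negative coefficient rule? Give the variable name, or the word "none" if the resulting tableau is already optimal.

Pivot element 17/3. New z-row = old z-row − (-55/3)·(row 4/(17/3)).
Updated z-row coefficients: p: 0, q: 0, r: 0, s1: 7, s2: 0, s3: 0, s4: 55/17, s5: -7/17.
The most negative is -7/17 in column s5, so s5 would enter next.

s5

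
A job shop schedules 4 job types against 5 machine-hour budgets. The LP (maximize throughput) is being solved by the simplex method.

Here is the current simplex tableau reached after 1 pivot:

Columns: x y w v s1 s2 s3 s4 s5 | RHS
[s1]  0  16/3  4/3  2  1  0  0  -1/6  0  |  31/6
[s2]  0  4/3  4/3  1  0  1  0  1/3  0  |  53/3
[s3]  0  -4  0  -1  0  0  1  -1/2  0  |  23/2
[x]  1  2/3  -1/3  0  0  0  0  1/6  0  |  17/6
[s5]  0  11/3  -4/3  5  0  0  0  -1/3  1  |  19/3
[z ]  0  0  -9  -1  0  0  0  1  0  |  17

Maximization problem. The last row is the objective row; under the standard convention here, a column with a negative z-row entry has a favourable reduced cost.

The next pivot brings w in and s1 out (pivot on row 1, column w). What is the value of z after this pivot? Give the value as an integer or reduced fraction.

415/8

Minimum ratio for w: (31/6)/(4/3) = 31/8.
z changes by −(z-row coeff of w)·ratio = −(-9)·(31/8) = 279/8.
New z = 17 + (279/8) = 415/8.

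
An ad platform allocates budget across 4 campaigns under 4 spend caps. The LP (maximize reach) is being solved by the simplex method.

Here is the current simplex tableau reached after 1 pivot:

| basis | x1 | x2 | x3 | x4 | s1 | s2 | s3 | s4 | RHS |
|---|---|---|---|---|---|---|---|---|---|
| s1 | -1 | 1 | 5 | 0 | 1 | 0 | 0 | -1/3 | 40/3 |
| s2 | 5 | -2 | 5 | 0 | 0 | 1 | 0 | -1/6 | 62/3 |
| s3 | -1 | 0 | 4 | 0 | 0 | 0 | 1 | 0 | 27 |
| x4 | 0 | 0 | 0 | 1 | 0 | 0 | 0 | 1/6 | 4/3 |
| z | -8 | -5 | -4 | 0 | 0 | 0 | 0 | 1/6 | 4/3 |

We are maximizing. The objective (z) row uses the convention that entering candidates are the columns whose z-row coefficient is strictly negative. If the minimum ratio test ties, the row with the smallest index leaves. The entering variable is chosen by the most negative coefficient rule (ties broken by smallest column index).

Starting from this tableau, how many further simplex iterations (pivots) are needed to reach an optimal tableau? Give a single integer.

3

pivot: x1 in, s2 out → z = 172/5
pivot: x2 in, s1 out → z = 2458/9
pivot: s4 in, x4 out → z = 314
No improving column remains; optimal.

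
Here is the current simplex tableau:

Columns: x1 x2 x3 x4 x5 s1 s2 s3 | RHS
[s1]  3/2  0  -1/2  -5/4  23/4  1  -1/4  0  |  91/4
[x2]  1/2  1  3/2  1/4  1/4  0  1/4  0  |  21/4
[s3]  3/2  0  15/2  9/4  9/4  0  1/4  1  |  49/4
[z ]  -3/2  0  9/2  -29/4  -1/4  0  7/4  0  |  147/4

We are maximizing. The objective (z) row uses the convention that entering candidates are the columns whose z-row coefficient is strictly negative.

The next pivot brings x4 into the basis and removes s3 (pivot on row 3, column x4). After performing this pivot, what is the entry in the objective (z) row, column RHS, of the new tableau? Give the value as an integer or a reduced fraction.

Pivot element is row 3, column x4: 9/4.
Normalize row 3: new (row 3, RHS) = (49/4)/(9/4) = 49/9.
z-row ← z-row − (-29/4)·(new row 3): 147/4 − (-29/4)·(49/9) = 686/9.

686/9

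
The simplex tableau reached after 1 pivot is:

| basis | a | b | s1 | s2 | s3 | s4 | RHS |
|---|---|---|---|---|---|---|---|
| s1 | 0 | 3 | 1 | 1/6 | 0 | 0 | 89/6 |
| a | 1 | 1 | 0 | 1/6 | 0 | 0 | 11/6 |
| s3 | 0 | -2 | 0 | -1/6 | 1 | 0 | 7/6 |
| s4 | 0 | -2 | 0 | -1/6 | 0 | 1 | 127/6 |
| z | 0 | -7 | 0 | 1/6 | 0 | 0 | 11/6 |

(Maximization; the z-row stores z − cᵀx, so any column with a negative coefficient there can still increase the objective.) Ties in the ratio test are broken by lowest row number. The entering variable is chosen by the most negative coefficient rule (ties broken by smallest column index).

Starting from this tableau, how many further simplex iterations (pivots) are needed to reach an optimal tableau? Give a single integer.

pivot: b in, a out → z = 44/3
No improving column remains; optimal.

1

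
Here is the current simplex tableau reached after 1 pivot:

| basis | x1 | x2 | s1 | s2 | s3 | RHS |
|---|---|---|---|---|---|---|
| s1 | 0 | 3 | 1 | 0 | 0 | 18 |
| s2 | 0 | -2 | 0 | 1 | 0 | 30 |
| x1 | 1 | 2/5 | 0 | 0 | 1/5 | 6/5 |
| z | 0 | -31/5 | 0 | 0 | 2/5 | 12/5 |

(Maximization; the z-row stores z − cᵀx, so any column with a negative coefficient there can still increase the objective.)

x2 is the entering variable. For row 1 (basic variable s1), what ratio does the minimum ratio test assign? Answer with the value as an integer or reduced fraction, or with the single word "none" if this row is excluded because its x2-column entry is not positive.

6

Ratio = RHS / (x2 entry) = 18 / 3 = 6.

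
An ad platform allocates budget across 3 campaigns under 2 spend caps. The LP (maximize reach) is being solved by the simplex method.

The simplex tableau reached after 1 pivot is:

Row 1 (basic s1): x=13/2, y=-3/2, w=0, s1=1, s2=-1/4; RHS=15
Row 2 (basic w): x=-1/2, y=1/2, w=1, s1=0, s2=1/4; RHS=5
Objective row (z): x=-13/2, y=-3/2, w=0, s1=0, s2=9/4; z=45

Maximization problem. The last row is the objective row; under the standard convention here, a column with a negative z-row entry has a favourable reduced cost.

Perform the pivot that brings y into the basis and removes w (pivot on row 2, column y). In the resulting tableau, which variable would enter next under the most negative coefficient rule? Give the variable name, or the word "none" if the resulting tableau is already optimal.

Pivot element 1/2. New z-row = old z-row − (-3/2)·(row 2/(1/2)).
Updated z-row coefficients: x: -8, y: 0, w: 3, s1: 0, s2: 3.
The most negative is -8 in column x, so x would enter next.

x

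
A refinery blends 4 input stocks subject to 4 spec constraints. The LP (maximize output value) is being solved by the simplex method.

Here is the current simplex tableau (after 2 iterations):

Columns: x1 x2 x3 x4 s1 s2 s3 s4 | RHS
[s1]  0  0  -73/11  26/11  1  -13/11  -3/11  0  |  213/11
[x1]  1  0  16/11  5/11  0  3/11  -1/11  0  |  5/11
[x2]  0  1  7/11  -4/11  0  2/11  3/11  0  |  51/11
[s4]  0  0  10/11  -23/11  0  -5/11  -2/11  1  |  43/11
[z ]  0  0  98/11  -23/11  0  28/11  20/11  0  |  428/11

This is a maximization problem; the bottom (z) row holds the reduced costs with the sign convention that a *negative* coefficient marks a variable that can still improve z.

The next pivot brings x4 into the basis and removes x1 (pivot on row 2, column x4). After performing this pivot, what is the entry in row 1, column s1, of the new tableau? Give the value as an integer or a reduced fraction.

Pivot element is row 2, column x4: 5/11.
Normalize row 2: new (row 2, s1) = 0/(5/11) = 0.
row 1 ← row 1 − (26/11)·(new row 2): 1 − (26/11)·0 = 1.

1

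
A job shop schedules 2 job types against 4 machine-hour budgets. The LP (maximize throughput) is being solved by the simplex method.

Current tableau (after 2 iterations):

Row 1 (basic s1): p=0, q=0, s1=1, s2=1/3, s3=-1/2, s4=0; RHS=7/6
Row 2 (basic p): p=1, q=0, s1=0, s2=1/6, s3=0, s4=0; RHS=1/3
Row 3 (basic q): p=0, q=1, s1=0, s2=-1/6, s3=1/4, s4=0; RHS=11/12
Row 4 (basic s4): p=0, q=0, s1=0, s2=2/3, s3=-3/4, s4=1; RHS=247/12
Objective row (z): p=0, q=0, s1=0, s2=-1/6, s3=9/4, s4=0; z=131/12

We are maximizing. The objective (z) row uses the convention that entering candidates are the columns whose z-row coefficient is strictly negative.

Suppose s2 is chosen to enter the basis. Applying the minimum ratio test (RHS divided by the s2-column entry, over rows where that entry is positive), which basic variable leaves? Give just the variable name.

Ratios: row 1 (s1): (7/6)/(1/3) = 7/2; row 2 (p): (1/3)/(1/6) = 2; row 3 (q): entry -1/6 ≤ 0, skip; row 4 (s4): (247/12)/(2/3) = 247/8.
Minimum ratio 2 is in the p row, so p leaves.

p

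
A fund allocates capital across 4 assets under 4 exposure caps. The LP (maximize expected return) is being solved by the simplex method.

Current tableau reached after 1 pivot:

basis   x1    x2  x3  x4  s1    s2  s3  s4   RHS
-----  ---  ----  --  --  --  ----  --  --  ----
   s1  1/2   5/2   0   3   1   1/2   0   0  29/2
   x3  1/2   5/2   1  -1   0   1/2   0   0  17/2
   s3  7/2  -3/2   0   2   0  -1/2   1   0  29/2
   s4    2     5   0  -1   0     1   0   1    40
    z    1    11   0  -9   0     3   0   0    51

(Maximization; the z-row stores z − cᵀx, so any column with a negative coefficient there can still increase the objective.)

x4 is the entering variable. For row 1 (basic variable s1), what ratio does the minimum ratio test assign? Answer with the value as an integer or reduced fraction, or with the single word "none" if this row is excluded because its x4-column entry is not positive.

29/6

Ratio = RHS / (x4 entry) = (29/2) / 3 = 29/6.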